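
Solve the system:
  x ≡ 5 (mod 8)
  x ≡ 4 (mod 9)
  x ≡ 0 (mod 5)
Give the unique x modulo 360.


Moduli 8, 9, 5 are pairwise coprime; by CRT there is a unique solution modulo M = 8 · 9 · 5 = 360.
Solve pairwise, accumulating the modulus:
  Start with x ≡ 5 (mod 8).
  Combine with x ≡ 4 (mod 9): since gcd(8, 9) = 1, we get a unique residue mod 72.
    Write x = 5 + 8·t and substitute into x ≡ 4 (mod 9): 8·t ≡ 4 − 5 = -1 (mod 9).
    Reduce coefficients mod 9: 8·t ≡ 8 (mod 9).
    The inverse of 8 mod 9 is 8 (since 8·8 = 64 = 7·9 + 1), so t ≡ 8·8 = 64 ≡ 1 (mod 9).
    Then x = 5 + 8·1 = 13, valid modulo lcm(8, 9) = 72: x ≡ 13 (mod 72).
  Combine with x ≡ 0 (mod 5): since gcd(72, 5) = 1, we get a unique residue mod 360.
    Write x = 13 + 72·t and substitute into x ≡ 0 (mod 5): 72·t ≡ 0 − 13 = -13 (mod 5).
    Reduce coefficients mod 5: 2·t ≡ 2 (mod 5).
    The inverse of 2 mod 5 is 3 (since 2·3 = 6 = 1·5 + 1), so t ≡ 3·2 = 6 ≡ 1 (mod 5).
    Then x = 13 + 72·1 = 85, valid modulo lcm(72, 5) = 360: x ≡ 85 (mod 360).
Verify: 85 mod 8 = 5 ✓, 85 mod 9 = 4 ✓, 85 mod 5 = 0 ✓.

x ≡ 85 (mod 360).


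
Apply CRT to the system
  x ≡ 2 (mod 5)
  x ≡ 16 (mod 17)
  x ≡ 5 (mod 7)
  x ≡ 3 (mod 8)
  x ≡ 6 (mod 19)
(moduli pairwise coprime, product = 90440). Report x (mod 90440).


Product of moduli M = 5 · 17 · 7 · 8 · 19 = 90440.
Merge one congruence at a time:
  Start: x ≡ 2 (mod 5).
  Combine with x ≡ 16 (mod 17); new modulus lcm = 85.
    Write x = 2 + 5·t and substitute into x ≡ 16 (mod 17): 5·t ≡ 16 − 2 = 14 (mod 17).
    The inverse of 5 mod 17 is 7 (since 5·7 = 35 = 2·17 + 1), so t ≡ 7·14 = 98 ≡ 13 (mod 17).
    Then x = 2 + 5·13 = 67, valid modulo lcm(5, 17) = 85: x ≡ 67 (mod 85).
  Combine with x ≡ 5 (mod 7); new modulus lcm = 595.
    Write x = 67 + 85·t and substitute into x ≡ 5 (mod 7): 85·t ≡ 5 − 67 = -62 (mod 7).
    Reduce coefficients mod 7: 1·t ≡ 1 (mod 7).
    So t ≡ 1 (mod 7).
    Then x = 67 + 85·1 = 152, valid modulo lcm(85, 7) = 595: x ≡ 152 (mod 595).
  Combine with x ≡ 3 (mod 8); new modulus lcm = 4760.
    Write x = 152 + 595·t and substitute into x ≡ 3 (mod 8): 595·t ≡ 3 − 152 = -149 (mod 8).
    Reduce coefficients mod 8: 3·t ≡ 3 (mod 8).
    The inverse of 3 mod 8 is 3 (since 3·3 = 9 = 1·8 + 1), so t ≡ 3·3 = 9 ≡ 1 (mod 8).
    Then x = 152 + 595·1 = 747, valid modulo lcm(595, 8) = 4760: x ≡ 747 (mod 4760).
  Combine with x ≡ 6 (mod 19); new modulus lcm = 90440.
    Write x = 747 + 4760·t and substitute into x ≡ 6 (mod 19): 4760·t ≡ 6 − 747 = -741 (mod 19).
    Reduce coefficients mod 19: 10·t ≡ 0 (mod 19).
    The inverse of 10 mod 19 is 2 (since 10·2 = 20 = 1·19 + 1), so t ≡ 2·0 = 0 ≡ 0 (mod 19).
    Then x = 747 + 4760·0 = 747, valid modulo lcm(4760, 19) = 90440: x ≡ 747 (mod 90440).
Verify against each original: 747 mod 5 = 2, 747 mod 17 = 16, 747 mod 7 = 5, 747 mod 8 = 3, 747 mod 19 = 6.

x ≡ 747 (mod 90440).


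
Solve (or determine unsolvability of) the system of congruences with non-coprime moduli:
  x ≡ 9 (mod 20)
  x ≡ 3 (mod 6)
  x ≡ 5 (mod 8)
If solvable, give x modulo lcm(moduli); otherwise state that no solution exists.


Moduli 20, 6, 8 are not pairwise coprime, so CRT works modulo lcm(m_i) when all pairwise compatibility conditions hold.
Pairwise compatibility: gcd(m_i, m_j) must divide a_i - a_j for every pair.
Merge one congruence at a time:
  Start: x ≡ 9 (mod 20).
  Combine with x ≡ 3 (mod 6): gcd(20, 6) = 2; 3 - 9 = -6, which IS divisible by 2, so compatible.
    Write x = 9 + 20·t and substitute into x ≡ 3 (mod 6): 20·t ≡ 3 − 9 = -6 (mod 6).
    Divide the congruence (and modulus) by g = 2: 10·t ≡ -3 (mod 3).
    Reduce coefficients mod 3: 1·t ≡ 0 (mod 3).
    So t ≡ 0 (mod 3).
    Then x = 9 + 20·0 = 9, valid modulo lcm(20, 6) = 60: x ≡ 9 (mod 60).
  Combine with x ≡ 5 (mod 8): gcd(60, 8) = 4; 5 - 9 = -4, which IS divisible by 4, so compatible.
    Write x = 9 + 60·t and substitute into x ≡ 5 (mod 8): 60·t ≡ 5 − 9 = -4 (mod 8).
    Divide the congruence (and modulus) by g = 4: 15·t ≡ -1 (mod 2).
    Reduce coefficients mod 2: 1·t ≡ 1 (mod 2).
    So t ≡ 1 (mod 2).
    Then x = 9 + 60·1 = 69, valid modulo lcm(60, 8) = 120: x ≡ 69 (mod 120).
Verify: 69 mod 20 = 9, 69 mod 6 = 3, 69 mod 8 = 5.

x ≡ 69 (mod 120).


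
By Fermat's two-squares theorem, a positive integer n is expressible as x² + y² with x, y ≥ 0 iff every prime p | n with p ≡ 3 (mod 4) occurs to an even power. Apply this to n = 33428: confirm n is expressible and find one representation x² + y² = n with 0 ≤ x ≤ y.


Step 1: Factor n = 33428 = 2^2 · 61 · 137.
Step 2: Check the mod-4 condition on each prime factor: 2 = 2 (special); 61 ≡ 1 (mod 4), exponent 1; 137 ≡ 1 (mod 4), exponent 1.
All primes ≡ 3 (mod 4) appear to even exponent (or don't appear), so by the two-squares theorem n IS expressible as a sum of two squares.
Step 3: Build a representation. Group n = k² · m with k = 2 and m = 61 · 137 = 8357 (a product of primes ≡ 1 (mod 4)); a representation of m scales to one of n via (k·x)² + (k·y)² = k²(x² + y²). Each prime p ≡ 1 (mod 4) is itself a sum of two squares; find a² by testing p − a² for a perfect square:
  61: 61 − 1² = 60, 61 − 2² = 57, 61 − 3² = 52, 61 − 4² = 45, 61 − 5² = 36 = 6² ⇒ 61 = 5² + 6².
  137: 137 − 1² = 136, 137 − 2² = 133, 137 − 3² = 128, 137 − 4² = 121 = 11² ⇒ 137 = 4² + 11².
  Combine using the Brahmagupta–Fibonacci identity (a² + b²)(c² + d²) = (ac − bd)² + (ad + bc)² = (ac + bd)² + (ad − bc)²:
  61 · 137 = 8357: from (5² + 6²)(4² + 11²), take (5·4 − 6·11, 5·11 + 6·4) = (20 − 66, 55 + 24) = (-46, 79); dropping signs (only squares matter) gives (46, 79); check 46² + 79² = 2116 + 6241 = 8357 ✓.
  Scale by k = 2: (2·46, 2·79) = (92, 158).
Step 4: Order so x ≤ y and verify: 92² + 158² = 8464 + 24964 = 33428 = n. ✓

n = 33428 = 92² + 158² (one valid representation with x ≤ y).


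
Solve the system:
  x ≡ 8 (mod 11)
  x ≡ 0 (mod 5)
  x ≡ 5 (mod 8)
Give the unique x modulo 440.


Moduli 11, 5, 8 are pairwise coprime; by CRT there is a unique solution modulo M = 11 · 5 · 8 = 440.
Solve pairwise, accumulating the modulus:
  Start with x ≡ 8 (mod 11).
  Combine with x ≡ 0 (mod 5): since gcd(11, 5) = 1, we get a unique residue mod 55.
    Write x = 8 + 11·t and substitute into x ≡ 0 (mod 5): 11·t ≡ 0 − 8 = -8 (mod 5).
    Reduce coefficients mod 5: 1·t ≡ 2 (mod 5).
    So t ≡ 2 (mod 5).
    Then x = 8 + 11·2 = 30, valid modulo lcm(11, 5) = 55: x ≡ 30 (mod 55).
  Combine with x ≡ 5 (mod 8): since gcd(55, 8) = 1, we get a unique residue mod 440.
    Write x = 30 + 55·t and substitute into x ≡ 5 (mod 8): 55·t ≡ 5 − 30 = -25 (mod 8).
    Reduce coefficients mod 8: 7·t ≡ 7 (mod 8).
    The inverse of 7 mod 8 is 7 (since 7·7 = 49 = 6·8 + 1), so t ≡ 7·7 = 49 ≡ 1 (mod 8).
    Then x = 30 + 55·1 = 85, valid modulo lcm(55, 8) = 440: x ≡ 85 (mod 440).
Verify: 85 mod 11 = 8 ✓, 85 mod 5 = 0 ✓, 85 mod 8 = 5 ✓.

x ≡ 85 (mod 440).


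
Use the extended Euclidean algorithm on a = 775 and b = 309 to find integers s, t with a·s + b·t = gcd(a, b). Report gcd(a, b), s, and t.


Euclidean algorithm on (775, 309) — divide until remainder is 0:
  775 = 2 · 309 + 157
  309 = 1 · 157 + 152
  157 = 1 · 152 + 5
  152 = 30 · 5 + 2
  5 = 2 · 2 + 1
  2 = 2 · 1 + 0
gcd(775, 309) = 1.
Track Bezout coefficients alongside the remainders: start with r₀ = 775 = a·1 + b·0 (s = 1, t = 0) and r₁ = 309 = a·0 + b·1 (s = 0, t = 1); each new remainder r_{k+1} = r_{k-1} − q_k·r_k inherits s_{k+1} = s_{k-1} − q_k·s_k, t_{k+1} = t_{k-1} − q_k·t_k, so r_k = a·s_k + b·t_k at every step:
  q = 2: r = 157, s = 1 − 2·0 = 1, t = 0 − 2·1 = -2  (check: 775·1 + 309·(-2) = 157)
  q = 1: r = 152, s = 0 − 1·1 = -1, t = 1 − 1·(-2) = 3  (check: 775·(-1) + 309·3 = 152)
  q = 1: r = 5, s = 1 − 1·(-1) = 2, t = -2 − 1·3 = -5  (check: 775·2 + 309·(-5) = 5)
  q = 30: r = 2, s = -1 − 30·2 = -61, t = 3 − 30·(-5) = 153  (check: 775·(-61) + 309·153 = 2)
  q = 2: r = 1, s = 2 − 2·(-61) = 124, t = -5 − 2·153 = -311  (check: 775·124 + 309·(-311) = 1)
The row with r = 1 (the gcd) gives the Bezout coefficients s = 124, t = -311.
Result: 775 · (124) + 309 · (-311) = 1.

gcd(775, 309) = 1; s = 124, t = -311 (check: 775·124 + 309·(-311) = 1).


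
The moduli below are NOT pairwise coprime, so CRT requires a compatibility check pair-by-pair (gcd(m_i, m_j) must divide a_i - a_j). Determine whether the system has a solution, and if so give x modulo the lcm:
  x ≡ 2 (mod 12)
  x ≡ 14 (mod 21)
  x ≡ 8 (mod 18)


Moduli 12, 21, 18 are not pairwise coprime, so CRT works modulo lcm(m_i) when all pairwise compatibility conditions hold.
Pairwise compatibility: gcd(m_i, m_j) must divide a_i - a_j for every pair.
Merge one congruence at a time:
  Start: x ≡ 2 (mod 12).
  Combine with x ≡ 14 (mod 21): gcd(12, 21) = 3; 14 - 2 = 12, which IS divisible by 3, so compatible.
    Write x = 2 + 12·t and substitute into x ≡ 14 (mod 21): 12·t ≡ 14 − 2 = 12 (mod 21).
    Divide the congruence (and modulus) by g = 3: 4·t ≡ 4 (mod 7).
    The inverse of 4 mod 7 is 2 (since 4·2 = 8 = 1·7 + 1), so t ≡ 2·4 = 8 ≡ 1 (mod 7).
    Then x = 2 + 12·1 = 14, valid modulo lcm(12, 21) = 84: x ≡ 14 (mod 84).
  Combine with x ≡ 8 (mod 18): gcd(84, 18) = 6; 8 - 14 = -6, which IS divisible by 6, so compatible.
    Write x = 14 + 84·t and substitute into x ≡ 8 (mod 18): 84·t ≡ 8 − 14 = -6 (mod 18).
    Divide the congruence (and modulus) by g = 6: 14·t ≡ -1 (mod 3).
    Reduce coefficients mod 3: 2·t ≡ 2 (mod 3).
    The inverse of 2 mod 3 is 2 (since 2·2 = 4 = 1·3 + 1), so t ≡ 2·2 = 4 ≡ 1 (mod 3).
    Then x = 14 + 84·1 = 98, valid modulo lcm(84, 18) = 252: x ≡ 98 (mod 252).
Verify: 98 mod 12 = 2, 98 mod 21 = 14, 98 mod 18 = 8.

x ≡ 98 (mod 252).


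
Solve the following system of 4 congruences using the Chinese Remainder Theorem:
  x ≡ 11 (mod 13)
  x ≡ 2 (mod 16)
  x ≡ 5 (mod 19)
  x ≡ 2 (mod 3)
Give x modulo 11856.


Product of moduli M = 13 · 16 · 19 · 3 = 11856.
Merge one congruence at a time:
  Start: x ≡ 11 (mod 13).
  Combine with x ≡ 2 (mod 16); new modulus lcm = 208.
    Write x = 11 + 13·t and substitute into x ≡ 2 (mod 16): 13·t ≡ 2 − 11 = -9 (mod 16).
    Reduce coefficients mod 16: 13·t ≡ 7 (mod 16).
    The inverse of 13 mod 16 is 5 (since 13·5 = 65 = 4·16 + 1), so t ≡ 5·7 = 35 ≡ 3 (mod 16).
    Then x = 11 + 13·3 = 50, valid modulo lcm(13, 16) = 208: x ≡ 50 (mod 208).
  Combine with x ≡ 5 (mod 19); new modulus lcm = 3952.
    Write x = 50 + 208·t and substitute into x ≡ 5 (mod 19): 208·t ≡ 5 − 50 = -45 (mod 19).
    Reduce coefficients mod 19: 18·t ≡ 12 (mod 19).
    The inverse of 18 mod 19 is 18 (since 18·18 = 324 = 17·19 + 1), so t ≡ 18·12 = 216 ≡ 7 (mod 19).
    Then x = 50 + 208·7 = 1506, valid modulo lcm(208, 19) = 3952: x ≡ 1506 (mod 3952).
  Combine with x ≡ 2 (mod 3); new modulus lcm = 11856.
    Write x = 1506 + 3952·t and substitute into x ≡ 2 (mod 3): 3952·t ≡ 2 − 1506 = -1504 (mod 3).
    Reduce coefficients mod 3: 1·t ≡ 2 (mod 3).
    So t ≡ 2 (mod 3).
    Then x = 1506 + 3952·2 = 9410, valid modulo lcm(3952, 3) = 11856: x ≡ 9410 (mod 11856).
Verify against each original: 9410 mod 13 = 11, 9410 mod 16 = 2, 9410 mod 19 = 5, 9410 mod 3 = 2.

x ≡ 9410 (mod 11856).


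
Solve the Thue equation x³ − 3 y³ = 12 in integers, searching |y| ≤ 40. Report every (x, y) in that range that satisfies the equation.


The equation is x³ - 3y³ = 12. For fixed y, x³ = 3·y³ + 12, so a solution requires the RHS to be a perfect cube.
Strategy: iterate y from -40 to 40, compute RHS = 3·y³ + 12, and check whether it is a (positive or negative) perfect cube.
Check small values of y:
  y = 0: RHS = 12 is not a perfect cube.
  y = 1: RHS = 15 is not a perfect cube.
  y = -1: RHS = 9 is not a perfect cube.
  y = 2: RHS = 36 is not a perfect cube.
  y = -2: RHS = -12 is not a perfect cube.
  y = 3: RHS = 93 is not a perfect cube.
  y = -3: RHS = -69 is not a perfect cube.
Continuing the search up to |y| = 40 finds no solutions either.
No (x, y) in the scanned range satisfies the equation.

No integer solutions with |y| ≤ 40.


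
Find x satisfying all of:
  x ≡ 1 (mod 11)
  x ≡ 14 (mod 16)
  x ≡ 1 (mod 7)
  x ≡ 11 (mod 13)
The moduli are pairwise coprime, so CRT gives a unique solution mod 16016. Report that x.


Product of moduli M = 11 · 16 · 7 · 13 = 16016.
Merge one congruence at a time:
  Start: x ≡ 1 (mod 11).
  Combine with x ≡ 14 (mod 16); new modulus lcm = 176.
    Write x = 1 + 11·t and substitute into x ≡ 14 (mod 16): 11·t ≡ 14 − 1 = 13 (mod 16).
    The inverse of 11 mod 16 is 3 (since 11·3 = 33 = 2·16 + 1), so t ≡ 3·13 = 39 ≡ 7 (mod 16).
    Then x = 1 + 11·7 = 78, valid modulo lcm(11, 16) = 176: x ≡ 78 (mod 176).
  Combine with x ≡ 1 (mod 7); new modulus lcm = 1232.
    Write x = 78 + 176·t and substitute into x ≡ 1 (mod 7): 176·t ≡ 1 − 78 = -77 (mod 7).
    Reduce coefficients mod 7: 1·t ≡ 0 (mod 7).
    So t ≡ 0 (mod 7).
    Then x = 78 + 176·0 = 78, valid modulo lcm(176, 7) = 1232: x ≡ 78 (mod 1232).
  Combine with x ≡ 11 (mod 13); new modulus lcm = 16016.
    Write x = 78 + 1232·t and substitute into x ≡ 11 (mod 13): 1232·t ≡ 11 − 78 = -67 (mod 13).
    Reduce coefficients mod 13: 10·t ≡ 11 (mod 13).
    The inverse of 10 mod 13 is 4 (since 10·4 = 40 = 3·13 + 1), so t ≡ 4·11 = 44 ≡ 5 (mod 13).
    Then x = 78 + 1232·5 = 6238, valid modulo lcm(1232, 13) = 16016: x ≡ 6238 (mod 16016).
Verify against each original: 6238 mod 11 = 1, 6238 mod 16 = 14, 6238 mod 7 = 1, 6238 mod 13 = 11.

x ≡ 6238 (mod 16016).


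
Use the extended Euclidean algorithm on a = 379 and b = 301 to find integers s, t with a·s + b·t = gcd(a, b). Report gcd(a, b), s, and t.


Euclidean algorithm on (379, 301) — divide until remainder is 0:
  379 = 1 · 301 + 78
  301 = 3 · 78 + 67
  78 = 1 · 67 + 11
  67 = 6 · 11 + 1
  11 = 11 · 1 + 0
gcd(379, 301) = 1.
Track Bezout coefficients alongside the remainders: start with r₀ = 379 = a·1 + b·0 (s = 1, t = 0) and r₁ = 301 = a·0 + b·1 (s = 0, t = 1); each new remainder r_{k+1} = r_{k-1} − q_k·r_k inherits s_{k+1} = s_{k-1} − q_k·s_k, t_{k+1} = t_{k-1} − q_k·t_k, so r_k = a·s_k + b·t_k at every step:
  q = 1: r = 78, s = 1 − 1·0 = 1, t = 0 − 1·1 = -1  (check: 379·1 + 301·(-1) = 78)
  q = 3: r = 67, s = 0 − 3·1 = -3, t = 1 − 3·(-1) = 4  (check: 379·(-3) + 301·4 = 67)
  q = 1: r = 11, s = 1 − 1·(-3) = 4, t = -1 − 1·4 = -5  (check: 379·4 + 301·(-5) = 11)
  q = 6: r = 1, s = -3 − 6·4 = -27, t = 4 − 6·(-5) = 34  (check: 379·(-27) + 301·34 = 1)
The row with r = 1 (the gcd) gives the Bezout coefficients s = -27, t = 34.
Result: 379 · (-27) + 301 · (34) = 1.

gcd(379, 301) = 1; s = -27, t = 34 (check: 379·(-27) + 301·34 = 1).


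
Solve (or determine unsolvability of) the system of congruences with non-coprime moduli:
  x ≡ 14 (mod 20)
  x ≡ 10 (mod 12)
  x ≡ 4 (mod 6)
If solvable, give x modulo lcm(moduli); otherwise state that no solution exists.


Moduli 20, 12, 6 are not pairwise coprime, so CRT works modulo lcm(m_i) when all pairwise compatibility conditions hold.
Pairwise compatibility: gcd(m_i, m_j) must divide a_i - a_j for every pair.
Merge one congruence at a time:
  Start: x ≡ 14 (mod 20).
  Combine with x ≡ 10 (mod 12): gcd(20, 12) = 4; 10 - 14 = -4, which IS divisible by 4, so compatible.
    Write x = 14 + 20·t and substitute into x ≡ 10 (mod 12): 20·t ≡ 10 − 14 = -4 (mod 12).
    Divide the congruence (and modulus) by g = 4: 5·t ≡ -1 (mod 3).
    Reduce coefficients mod 3: 2·t ≡ 2 (mod 3).
    The inverse of 2 mod 3 is 2 (since 2·2 = 4 = 1·3 + 1), so t ≡ 2·2 = 4 ≡ 1 (mod 3).
    Then x = 14 + 20·1 = 34, valid modulo lcm(20, 12) = 60: x ≡ 34 (mod 60).
  Combine with x ≡ 4 (mod 6): gcd(60, 6) = 6; 4 - 34 = -30, which IS divisible by 6, so compatible.
    Write x = 34 + 60·t and substitute into x ≡ 4 (mod 6): 60·t ≡ 4 − 34 = -30 (mod 6).
    Divide the congruence (and modulus) by g = 6: 10·t ≡ -5 (mod 1).
    Modulo 1 every t works; take t = 0.
    Then x = 34 + 60·0 = 34, valid modulo lcm(60, 6) = 60: x ≡ 34 (mod 60).
Verify: 34 mod 20 = 14, 34 mod 12 = 10, 34 mod 6 = 4.

x ≡ 34 (mod 60).


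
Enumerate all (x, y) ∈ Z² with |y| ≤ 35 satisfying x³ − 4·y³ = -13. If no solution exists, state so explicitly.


The equation is x³ - 4y³ = -13. For fixed y, x³ = 4·y³ − 13, so a solution requires the RHS to be a perfect cube.
Strategy: iterate y from -35 to 35, compute RHS = 4·y³ − 13, and check whether it is a (positive or negative) perfect cube.
Check small values of y:
  y = 0: RHS = -13 is not a perfect cube.
  y = 1: RHS = -9 is not a perfect cube.
  y = -1: RHS = -17 is not a perfect cube.
  y = 2: RHS = 19 is not a perfect cube.
  y = -2: RHS = -45 is not a perfect cube.
  y = 3: RHS = 95 is not a perfect cube.
  y = -3: RHS = -121 is not a perfect cube.
Continuing the search up to |y| = 35 finds no solutions either.
No (x, y) in the scanned range satisfies the equation.

No integer solutions with |y| ≤ 35.


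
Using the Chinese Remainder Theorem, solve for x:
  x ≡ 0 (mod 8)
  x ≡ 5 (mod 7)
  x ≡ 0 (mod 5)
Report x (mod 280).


Moduli 8, 7, 5 are pairwise coprime; by CRT there is a unique solution modulo M = 8 · 7 · 5 = 280.
Solve pairwise, accumulating the modulus:
  Start with x ≡ 0 (mod 8).
  Combine with x ≡ 5 (mod 7): since gcd(8, 7) = 1, we get a unique residue mod 56.
    Write x = 0 + 8·t and substitute into x ≡ 5 (mod 7): 8·t ≡ 5 − 0 = 5 (mod 7).
    Reduce coefficients mod 7: 1·t ≡ 5 (mod 7).
    So t ≡ 5 (mod 7).
    Then x = 0 + 8·5 = 40, valid modulo lcm(8, 7) = 56: x ≡ 40 (mod 56).
  Combine with x ≡ 0 (mod 5): since gcd(56, 5) = 1, we get a unique residue mod 280.
    Write x = 40 + 56·t and substitute into x ≡ 0 (mod 5): 56·t ≡ 0 − 40 = -40 (mod 5).
    Reduce coefficients mod 5: 1·t ≡ 0 (mod 5).
    So t ≡ 0 (mod 5).
    Then x = 40 + 56·0 = 40, valid modulo lcm(56, 5) = 280: x ≡ 40 (mod 280).
Verify: 40 mod 8 = 0 ✓, 40 mod 7 = 5 ✓, 40 mod 5 = 0 ✓.

x ≡ 40 (mod 280).


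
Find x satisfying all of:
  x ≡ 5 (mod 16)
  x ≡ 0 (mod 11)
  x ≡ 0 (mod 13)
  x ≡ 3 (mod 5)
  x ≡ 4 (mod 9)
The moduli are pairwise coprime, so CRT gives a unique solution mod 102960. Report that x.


Product of moduli M = 16 · 11 · 13 · 5 · 9 = 102960.
Merge one congruence at a time:
  Start: x ≡ 5 (mod 16).
  Combine with x ≡ 0 (mod 11); new modulus lcm = 176.
    Write x = 5 + 16·t and substitute into x ≡ 0 (mod 11): 16·t ≡ 0 − 5 = -5 (mod 11).
    Reduce coefficients mod 11: 5·t ≡ 6 (mod 11).
    The inverse of 5 mod 11 is 9 (since 5·9 = 45 = 4·11 + 1), so t ≡ 9·6 = 54 ≡ 10 (mod 11).
    Then x = 5 + 16·10 = 165, valid modulo lcm(16, 11) = 176: x ≡ 165 (mod 176).
  Combine with x ≡ 0 (mod 13); new modulus lcm = 2288.
    Write x = 165 + 176·t and substitute into x ≡ 0 (mod 13): 176·t ≡ 0 − 165 = -165 (mod 13).
    Reduce coefficients mod 13: 7·t ≡ 4 (mod 13).
    The inverse of 7 mod 13 is 2 (since 7·2 = 14 = 1·13 + 1), so t ≡ 2·4 = 8 ≡ 8 (mod 13).
    Then x = 165 + 176·8 = 1573, valid modulo lcm(176, 13) = 2288: x ≡ 1573 (mod 2288).
  Combine with x ≡ 3 (mod 5); new modulus lcm = 11440.
    Write x = 1573 + 2288·t and substitute into x ≡ 3 (mod 5): 2288·t ≡ 3 − 1573 = -1570 (mod 5).
    Reduce coefficients mod 5: 3·t ≡ 0 (mod 5).
    The inverse of 3 mod 5 is 2 (since 3·2 = 6 = 1·5 + 1), so t ≡ 2·0 = 0 ≡ 0 (mod 5).
    Then x = 1573 + 2288·0 = 1573, valid modulo lcm(2288, 5) = 11440: x ≡ 1573 (mod 11440).
  Combine with x ≡ 4 (mod 9); new modulus lcm = 102960.
    Write x = 1573 + 11440·t and substitute into x ≡ 4 (mod 9): 11440·t ≡ 4 − 1573 = -1569 (mod 9).
    Reduce coefficients mod 9: 1·t ≡ 6 (mod 9).
    So t ≡ 6 (mod 9).
    Then x = 1573 + 11440·6 = 70213, valid modulo lcm(11440, 9) = 102960: x ≡ 70213 (mod 102960).
Verify against each original: 70213 mod 16 = 5, 70213 mod 11 = 0, 70213 mod 13 = 0, 70213 mod 5 = 3, 70213 mod 9 = 4.

x ≡ 70213 (mod 102960).


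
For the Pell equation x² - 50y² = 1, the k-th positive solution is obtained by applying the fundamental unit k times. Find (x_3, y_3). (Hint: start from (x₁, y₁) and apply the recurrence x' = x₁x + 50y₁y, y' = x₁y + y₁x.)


Step 1: Find the fundamental solution (x₁, y₁) of x² - 50y² = 1.
  Expand √50 as a continued fraction. a₀ = ⌊√50⌋ = 7; iterate m_{k+1} = d_k·a_k − m_k, d_{k+1} = (50 − m_{k+1}²)/d_k, a_{k+1} = ⌊(a₀ + m_{k+1})/d_{k+1}⌋ (starting m₀ = 0, d₀ = 1), with convergents p_k = a_k·p_{k-1} + p_{k-2}, q_k = a_k·q_{k-1} + q_{k-2} (p₋₁ = 1, q₋₁ = 0):
  k = 0: a₀ = 7; p₀/q₀ = 7/1; p₀² − 50·q₀² = 49 − 50 = -1.
  k = 1: m = 7, d = 1, a = ⌊(7 + 7)/1⌋ = 14; p/q = (14·7 + 1)/(14·1 + 0) = 99/14; p² − 50·q² = 9801 − 9800 = 1.
  The first convergent with p² − 50·q² = 1 gives the fundamental solution (x₁, y₁) = (99, 14).
Step 2: Apply the recurrence (x_{n+1}, y_{n+1}) = (x₁x_n + 50y₁y_n, x₁y_n + y₁x_n) repeatedly.
  From (x_1, y_1) = (99, 14): x_2 = 99·99 + 50·14·14 = 19601; y_2 = 99·14 + 14·99 = 2772.
  From (x_2, y_2) = (19601, 2772): x_3 = 99·19601 + 50·14·2772 = 3880899; y_3 = 99·2772 + 14·19601 = 548842.
Step 3: Verify x_3² - 50·y_3² = 15061377048201 - 15061377048200 = 1 (should be 1). ✓

(x_1, y_1) = (99, 14); (x_3, y_3) = (3880899, 548842).


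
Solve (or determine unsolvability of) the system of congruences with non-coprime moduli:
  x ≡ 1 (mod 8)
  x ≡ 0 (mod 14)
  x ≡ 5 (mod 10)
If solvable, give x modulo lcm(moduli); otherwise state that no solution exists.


Moduli 8, 14, 10 are not pairwise coprime, so CRT works modulo lcm(m_i) when all pairwise compatibility conditions hold.
Pairwise compatibility: gcd(m_i, m_j) must divide a_i - a_j for every pair.
Merge one congruence at a time:
  Start: x ≡ 1 (mod 8).
  Combine with x ≡ 0 (mod 14): gcd(8, 14) = 2, and 0 - 1 = -1 is NOT divisible by 2.
    ⇒ system is inconsistent (no integer solution).

No solution (the system is inconsistent).


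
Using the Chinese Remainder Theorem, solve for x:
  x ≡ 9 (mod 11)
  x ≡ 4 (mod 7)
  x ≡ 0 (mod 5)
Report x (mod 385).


Moduli 11, 7, 5 are pairwise coprime; by CRT there is a unique solution modulo M = 11 · 7 · 5 = 385.
Solve pairwise, accumulating the modulus:
  Start with x ≡ 9 (mod 11).
  Combine with x ≡ 4 (mod 7): since gcd(11, 7) = 1, we get a unique residue mod 77.
    Write x = 9 + 11·t and substitute into x ≡ 4 (mod 7): 11·t ≡ 4 − 9 = -5 (mod 7).
    Reduce coefficients mod 7: 4·t ≡ 2 (mod 7).
    The inverse of 4 mod 7 is 2 (since 4·2 = 8 = 1·7 + 1), so t ≡ 2·2 = 4 ≡ 4 (mod 7).
    Then x = 9 + 11·4 = 53, valid modulo lcm(11, 7) = 77: x ≡ 53 (mod 77).
  Combine with x ≡ 0 (mod 5): since gcd(77, 5) = 1, we get a unique residue mod 385.
    Write x = 53 + 77·t and substitute into x ≡ 0 (mod 5): 77·t ≡ 0 − 53 = -53 (mod 5).
    Reduce coefficients mod 5: 2·t ≡ 2 (mod 5).
    The inverse of 2 mod 5 is 3 (since 2·3 = 6 = 1·5 + 1), so t ≡ 3·2 = 6 ≡ 1 (mod 5).
    Then x = 53 + 77·1 = 130, valid modulo lcm(77, 5) = 385: x ≡ 130 (mod 385).
Verify: 130 mod 11 = 9 ✓, 130 mod 7 = 4 ✓, 130 mod 5 = 0 ✓.

x ≡ 130 (mod 385).


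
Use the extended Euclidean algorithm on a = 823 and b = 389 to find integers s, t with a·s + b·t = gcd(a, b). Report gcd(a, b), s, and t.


Euclidean algorithm on (823, 389) — divide until remainder is 0:
  823 = 2 · 389 + 45
  389 = 8 · 45 + 29
  45 = 1 · 29 + 16
  29 = 1 · 16 + 13
  16 = 1 · 13 + 3
  13 = 4 · 3 + 1
  3 = 3 · 1 + 0
gcd(823, 389) = 1.
Track Bezout coefficients alongside the remainders: start with r₀ = 823 = a·1 + b·0 (s = 1, t = 0) and r₁ = 389 = a·0 + b·1 (s = 0, t = 1); each new remainder r_{k+1} = r_{k-1} − q_k·r_k inherits s_{k+1} = s_{k-1} − q_k·s_k, t_{k+1} = t_{k-1} − q_k·t_k, so r_k = a·s_k + b·t_k at every step:
  q = 2: r = 45, s = 1 − 2·0 = 1, t = 0 − 2·1 = -2  (check: 823·1 + 389·(-2) = 45)
  q = 8: r = 29, s = 0 − 8·1 = -8, t = 1 − 8·(-2) = 17  (check: 823·(-8) + 389·17 = 29)
  q = 1: r = 16, s = 1 − 1·(-8) = 9, t = -2 − 1·17 = -19  (check: 823·9 + 389·(-19) = 16)
  q = 1: r = 13, s = -8 − 1·9 = -17, t = 17 − 1·(-19) = 36  (check: 823·(-17) + 389·36 = 13)
  q = 1: r = 3, s = 9 − 1·(-17) = 26, t = -19 − 1·36 = -55  (check: 823·26 + 389·(-55) = 3)
  q = 4: r = 1, s = -17 − 4·26 = -121, t = 36 − 4·(-55) = 256  (check: 823·(-121) + 389·256 = 1)
The row with r = 1 (the gcd) gives the Bezout coefficients s = -121, t = 256.
Result: 823 · (-121) + 389 · (256) = 1.

gcd(823, 389) = 1; s = -121, t = 256 (check: 823·(-121) + 389·256 = 1).


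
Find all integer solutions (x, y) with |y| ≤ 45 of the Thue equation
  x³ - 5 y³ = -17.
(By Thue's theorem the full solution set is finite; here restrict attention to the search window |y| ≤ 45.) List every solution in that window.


The equation is x³ - 5y³ = -17. For fixed y, x³ = 5·y³ − 17, so a solution requires the RHS to be a perfect cube.
Strategy: iterate y from -45 to 45, compute RHS = 5·y³ − 17, and check whether it is a (positive or negative) perfect cube.
Check small values of y:
  y = 0: RHS = -17 is not a perfect cube.
  y = 1: RHS = -12 is not a perfect cube.
  y = -1: RHS = -22 is not a perfect cube.
  y = 2: RHS = 23 is not a perfect cube.
  y = -2: RHS = -57 is not a perfect cube.
  y = 3: RHS = 118 is not a perfect cube.
  y = -3: RHS = -152 is not a perfect cube.
Continuing the search up to |y| = 45 finds no solutions either.
No (x, y) in the scanned range satisfies the equation.

No integer solutions with |y| ≤ 45.


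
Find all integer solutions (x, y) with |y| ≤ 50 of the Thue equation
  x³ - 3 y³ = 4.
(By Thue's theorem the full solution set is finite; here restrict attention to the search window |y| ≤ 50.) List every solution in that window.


The equation is x³ - 3y³ = 4. For fixed y, x³ = 3·y³ + 4, so a solution requires the RHS to be a perfect cube.
Strategy: iterate y from -50 to 50, compute RHS = 3·y³ + 4, and check whether it is a (positive or negative) perfect cube.
Check small values of y:
  y = 0: RHS = 4 is not a perfect cube.
  y = 1: RHS = 7 is not a perfect cube.
  y = -1: RHS = 1 = (1)³ ⇒ x = 1 works.
  y = 2: RHS = 28 is not a perfect cube.
  y = -2: RHS = -20 is not a perfect cube.
  y = 3: RHS = 85 is not a perfect cube.
  y = -3: RHS = -77 is not a perfect cube.
Continuing the search up to |y| = 50 finds no further solutions beyond those listed.
Collected solutions: (1, -1).

Solutions (with |y| ≤ 50): (1, -1).


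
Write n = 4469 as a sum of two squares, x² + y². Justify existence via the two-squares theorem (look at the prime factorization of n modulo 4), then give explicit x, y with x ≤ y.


Step 1: Factor n = 4469 = 41 · 109.
Step 2: Check the mod-4 condition on each prime factor: 41 ≡ 1 (mod 4), exponent 1; 109 ≡ 1 (mod 4), exponent 1.
All primes ≡ 3 (mod 4) appear to even exponent (or don't appear), so by the two-squares theorem n IS expressible as a sum of two squares.
Step 3: Build a representation. Here n = 41 · 109 is a product of primes ≡ 1 (mod 4). Each prime p ≡ 1 (mod 4) is itself a sum of two squares; find a² by testing p − a² for a perfect square:
  41: 41 − 1² = 40, 41 − 2² = 37, 41 − 3² = 32, 41 − 4² = 25 = 5² ⇒ 41 = 4² + 5².
  109: 109 − 1² = 108, 109 − 2² = 105, 109 − 3² = 100 = 10² ⇒ 109 = 3² + 10².
  Combine using the Brahmagupta–Fibonacci identity (a² + b²)(c² + d²) = (ac − bd)² + (ad + bc)² = (ac + bd)² + (ad − bc)²:
  41 · 109 = 4469: from (4² + 5²)(3² + 10²), take (4·3 − 5·10, 4·10 + 5·3) = (12 − 50, 40 + 15) = (-38, 55); dropping signs (only squares matter) gives (38, 55); check 38² + 55² = 1444 + 3025 = 4469 ✓.
Step 4: Order so x ≤ y and verify: 38² + 55² = 1444 + 3025 = 4469 = n. ✓

n = 4469 = 38² + 55² (one valid representation with x ≤ y).


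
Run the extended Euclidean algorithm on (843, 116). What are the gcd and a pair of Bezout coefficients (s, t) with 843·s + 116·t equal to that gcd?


Euclidean algorithm on (843, 116) — divide until remainder is 0:
  843 = 7 · 116 + 31
  116 = 3 · 31 + 23
  31 = 1 · 23 + 8
  23 = 2 · 8 + 7
  8 = 1 · 7 + 1
  7 = 7 · 1 + 0
gcd(843, 116) = 1.
Track Bezout coefficients alongside the remainders: start with r₀ = 843 = a·1 + b·0 (s = 1, t = 0) and r₁ = 116 = a·0 + b·1 (s = 0, t = 1); each new remainder r_{k+1} = r_{k-1} − q_k·r_k inherits s_{k+1} = s_{k-1} − q_k·s_k, t_{k+1} = t_{k-1} − q_k·t_k, so r_k = a·s_k + b·t_k at every step:
  q = 7: r = 31, s = 1 − 7·0 = 1, t = 0 − 7·1 = -7  (check: 843·1 + 116·(-7) = 31)
  q = 3: r = 23, s = 0 − 3·1 = -3, t = 1 − 3·(-7) = 22  (check: 843·(-3) + 116·22 = 23)
  q = 1: r = 8, s = 1 − 1·(-3) = 4, t = -7 − 1·22 = -29  (check: 843·4 + 116·(-29) = 8)
  q = 2: r = 7, s = -3 − 2·4 = -11, t = 22 − 2·(-29) = 80  (check: 843·(-11) + 116·80 = 7)
  q = 1: r = 1, s = 4 − 1·(-11) = 15, t = -29 − 1·80 = -109  (check: 843·15 + 116·(-109) = 1)
The row with r = 1 (the gcd) gives the Bezout coefficients s = 15, t = -109.
Result: 843 · (15) + 116 · (-109) = 1.

gcd(843, 116) = 1; s = 15, t = -109 (check: 843·15 + 116·(-109) = 1).


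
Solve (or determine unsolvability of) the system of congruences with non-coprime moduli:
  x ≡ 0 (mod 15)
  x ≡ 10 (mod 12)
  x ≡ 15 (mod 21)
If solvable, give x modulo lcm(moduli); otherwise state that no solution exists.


Moduli 15, 12, 21 are not pairwise coprime, so CRT works modulo lcm(m_i) when all pairwise compatibility conditions hold.
Pairwise compatibility: gcd(m_i, m_j) must divide a_i - a_j for every pair.
Merge one congruence at a time:
  Start: x ≡ 0 (mod 15).
  Combine with x ≡ 10 (mod 12): gcd(15, 12) = 3, and 10 - 0 = 10 is NOT divisible by 3.
    ⇒ system is inconsistent (no integer solution).

No solution (the system is inconsistent).


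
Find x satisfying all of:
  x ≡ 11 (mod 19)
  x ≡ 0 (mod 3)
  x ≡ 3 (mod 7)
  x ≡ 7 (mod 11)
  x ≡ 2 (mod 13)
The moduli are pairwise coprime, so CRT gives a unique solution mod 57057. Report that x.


Product of moduli M = 19 · 3 · 7 · 11 · 13 = 57057.
Merge one congruence at a time:
  Start: x ≡ 11 (mod 19).
  Combine with x ≡ 0 (mod 3); new modulus lcm = 57.
    Write x = 11 + 19·t and substitute into x ≡ 0 (mod 3): 19·t ≡ 0 − 11 = -11 (mod 3).
    Reduce coefficients mod 3: 1·t ≡ 1 (mod 3).
    So t ≡ 1 (mod 3).
    Then x = 11 + 19·1 = 30, valid modulo lcm(19, 3) = 57: x ≡ 30 (mod 57).
  Combine with x ≡ 3 (mod 7); new modulus lcm = 399.
    Write x = 30 + 57·t and substitute into x ≡ 3 (mod 7): 57·t ≡ 3 − 30 = -27 (mod 7).
    Reduce coefficients mod 7: 1·t ≡ 1 (mod 7).
    So t ≡ 1 (mod 7).
    Then x = 30 + 57·1 = 87, valid modulo lcm(57, 7) = 399: x ≡ 87 (mod 399).
  Combine with x ≡ 7 (mod 11); new modulus lcm = 4389.
    Write x = 87 + 399·t and substitute into x ≡ 7 (mod 11): 399·t ≡ 7 − 87 = -80 (mod 11).
    Reduce coefficients mod 11: 3·t ≡ 8 (mod 11).
    The inverse of 3 mod 11 is 4 (since 3·4 = 12 = 1·11 + 1), so t ≡ 4·8 = 32 ≡ 10 (mod 11).
    Then x = 87 + 399·10 = 4077, valid modulo lcm(399, 11) = 4389: x ≡ 4077 (mod 4389).
  Combine with x ≡ 2 (mod 13); new modulus lcm = 57057.
    Write x = 4077 + 4389·t and substitute into x ≡ 2 (mod 13): 4389·t ≡ 2 − 4077 = -4075 (mod 13).
    Reduce coefficients mod 13: 8·t ≡ 7 (mod 13).
    The inverse of 8 mod 13 is 5 (since 8·5 = 40 = 3·13 + 1), so t ≡ 5·7 = 35 ≡ 9 (mod 13).
    Then x = 4077 + 4389·9 = 43578, valid modulo lcm(4389, 13) = 57057: x ≡ 43578 (mod 57057).
Verify against each original: 43578 mod 19 = 11, 43578 mod 3 = 0, 43578 mod 7 = 3, 43578 mod 11 = 7, 43578 mod 13 = 2.

x ≡ 43578 (mod 57057).


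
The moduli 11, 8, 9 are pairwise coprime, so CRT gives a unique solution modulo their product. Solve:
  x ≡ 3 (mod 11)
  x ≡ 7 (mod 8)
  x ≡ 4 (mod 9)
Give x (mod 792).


Moduli 11, 8, 9 are pairwise coprime; by CRT there is a unique solution modulo M = 11 · 8 · 9 = 792.
Solve pairwise, accumulating the modulus:
  Start with x ≡ 3 (mod 11).
  Combine with x ≡ 7 (mod 8): since gcd(11, 8) = 1, we get a unique residue mod 88.
    Write x = 3 + 11·t and substitute into x ≡ 7 (mod 8): 11·t ≡ 7 − 3 = 4 (mod 8).
    Reduce coefficients mod 8: 3·t ≡ 4 (mod 8).
    The inverse of 3 mod 8 is 3 (since 3·3 = 9 = 1·8 + 1), so t ≡ 3·4 = 12 ≡ 4 (mod 8).
    Then x = 3 + 11·4 = 47, valid modulo lcm(11, 8) = 88: x ≡ 47 (mod 88).
  Combine with x ≡ 4 (mod 9): since gcd(88, 9) = 1, we get a unique residue mod 792.
    Write x = 47 + 88·t and substitute into x ≡ 4 (mod 9): 88·t ≡ 4 − 47 = -43 (mod 9).
    Reduce coefficients mod 9: 7·t ≡ 2 (mod 9).
    The inverse of 7 mod 9 is 4 (since 7·4 = 28 = 3·9 + 1), so t ≡ 4·2 = 8 ≡ 8 (mod 9).
    Then x = 47 + 88·8 = 751, valid modulo lcm(88, 9) = 792: x ≡ 751 (mod 792).
Verify: 751 mod 11 = 3 ✓, 751 mod 8 = 7 ✓, 751 mod 9 = 4 ✓.

x ≡ 751 (mod 792).


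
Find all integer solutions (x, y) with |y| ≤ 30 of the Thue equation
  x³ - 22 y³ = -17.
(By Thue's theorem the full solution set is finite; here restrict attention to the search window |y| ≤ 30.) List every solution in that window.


The equation is x³ - 22y³ = -17. For fixed y, x³ = 22·y³ − 17, so a solution requires the RHS to be a perfect cube.
Strategy: iterate y from -30 to 30, compute RHS = 22·y³ − 17, and check whether it is a (positive or negative) perfect cube.
Check small values of y:
  y = 0: RHS = -17 is not a perfect cube.
  y = 1: RHS = 5 is not a perfect cube.
  y = -1: RHS = -39 is not a perfect cube.
  y = 2: RHS = 159 is not a perfect cube.
  y = -2: RHS = -193 is not a perfect cube.
  y = 3: RHS = 577 is not a perfect cube.
  y = -3: RHS = -611 is not a perfect cube.
Continuing the search up to |y| = 30 finds no solutions either.
No (x, y) in the scanned range satisfies the equation.

No integer solutions with |y| ≤ 30.


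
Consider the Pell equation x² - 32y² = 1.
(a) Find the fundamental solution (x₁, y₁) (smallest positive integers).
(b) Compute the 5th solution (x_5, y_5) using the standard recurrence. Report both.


Step 1: Find the fundamental solution (x₁, y₁) of x² - 32y² = 1.
  Expand √32 as a continued fraction. a₀ = ⌊√32⌋ = 5; iterate m_{k+1} = d_k·a_k − m_k, d_{k+1} = (32 − m_{k+1}²)/d_k, a_{k+1} = ⌊(a₀ + m_{k+1})/d_{k+1}⌋ (starting m₀ = 0, d₀ = 1), with convergents p_k = a_k·p_{k-1} + p_{k-2}, q_k = a_k·q_{k-1} + q_{k-2} (p₋₁ = 1, q₋₁ = 0):
  k = 0: a₀ = 5; p₀/q₀ = 5/1; p₀² − 32·q₀² = 25 − 32 = -7.
  k = 1: m = 5, d = 7, a = ⌊(5 + 5)/7⌋ = 1; p/q = (1·5 + 1)/(1·1 + 0) = 6/1; p² − 32·q² = 36 − 32 = 4.
  k = 2: m = 2, d = 4, a = ⌊(5 + 2)/4⌋ = 1; p/q = (1·6 + 5)/(1·1 + 1) = 11/2; p² − 32·q² = 121 − 128 = -7.
  k = 3: m = 2, d = 7, a = ⌊(5 + 2)/7⌋ = 1; p/q = (1·11 + 6)/(1·2 + 1) = 17/3; p² − 32·q² = 289 − 288 = 1.
  The first convergent with p² − 32·q² = 1 gives the fundamental solution (x₁, y₁) = (17, 3).
Step 2: Apply the recurrence (x_{n+1}, y_{n+1}) = (x₁x_n + 32y₁y_n, x₁y_n + y₁x_n) repeatedly.
  From (x_1, y_1) = (17, 3): x_2 = 17·17 + 32·3·3 = 577; y_2 = 17·3 + 3·17 = 102.
  From (x_2, y_2) = (577, 102): x_3 = 17·577 + 32·3·102 = 19601; y_3 = 17·102 + 3·577 = 3465.
  From (x_3, y_3) = (19601, 3465): x_4 = 17·19601 + 32·3·3465 = 665857; y_4 = 17·3465 + 3·19601 = 117708.
  From (x_4, y_4) = (665857, 117708): x_5 = 17·665857 + 32·3·117708 = 22619537; y_5 = 17·117708 + 3·665857 = 3998607.
Step 3: Verify x_5² - 32·y_5² = 511643454094369 - 511643454094368 = 1 (should be 1). ✓

(x_1, y_1) = (17, 3); (x_5, y_5) = (22619537, 3998607).


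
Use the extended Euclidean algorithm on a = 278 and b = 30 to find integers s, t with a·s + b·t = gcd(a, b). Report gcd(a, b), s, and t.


Euclidean algorithm on (278, 30) — divide until remainder is 0:
  278 = 9 · 30 + 8
  30 = 3 · 8 + 6
  8 = 1 · 6 + 2
  6 = 3 · 2 + 0
gcd(278, 30) = 2.
Track Bezout coefficients alongside the remainders: start with r₀ = 278 = a·1 + b·0 (s = 1, t = 0) and r₁ = 30 = a·0 + b·1 (s = 0, t = 1); each new remainder r_{k+1} = r_{k-1} − q_k·r_k inherits s_{k+1} = s_{k-1} − q_k·s_k, t_{k+1} = t_{k-1} − q_k·t_k, so r_k = a·s_k + b·t_k at every step:
  q = 9: r = 8, s = 1 − 9·0 = 1, t = 0 − 9·1 = -9  (check: 278·1 + 30·(-9) = 8)
  q = 3: r = 6, s = 0 − 3·1 = -3, t = 1 − 3·(-9) = 28  (check: 278·(-3) + 30·28 = 6)
  q = 1: r = 2, s = 1 − 1·(-3) = 4, t = -9 − 1·28 = -37  (check: 278·4 + 30·(-37) = 2)
The row with r = 2 (the gcd) gives the Bezout coefficients s = 4, t = -37.
Result: 278 · (4) + 30 · (-37) = 2.

gcd(278, 30) = 2; s = 4, t = -37 (check: 278·4 + 30·(-37) = 2).


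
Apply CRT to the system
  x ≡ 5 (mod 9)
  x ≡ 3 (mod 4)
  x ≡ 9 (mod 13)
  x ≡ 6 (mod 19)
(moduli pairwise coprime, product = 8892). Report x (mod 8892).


Product of moduli M = 9 · 4 · 13 · 19 = 8892.
Merge one congruence at a time:
  Start: x ≡ 5 (mod 9).
  Combine with x ≡ 3 (mod 4); new modulus lcm = 36.
    Write x = 5 + 9·t and substitute into x ≡ 3 (mod 4): 9·t ≡ 3 − 5 = -2 (mod 4).
    Reduce coefficients mod 4: 1·t ≡ 2 (mod 4).
    So t ≡ 2 (mod 4).
    Then x = 5 + 9·2 = 23, valid modulo lcm(9, 4) = 36: x ≡ 23 (mod 36).
  Combine with x ≡ 9 (mod 13); new modulus lcm = 468.
    Write x = 23 + 36·t and substitute into x ≡ 9 (mod 13): 36·t ≡ 9 − 23 = -14 (mod 13).
    Reduce coefficients mod 13: 10·t ≡ 12 (mod 13).
    The inverse of 10 mod 13 is 4 (since 10·4 = 40 = 3·13 + 1), so t ≡ 4·12 = 48 ≡ 9 (mod 13).
    Then x = 23 + 36·9 = 347, valid modulo lcm(36, 13) = 468: x ≡ 347 (mod 468).
  Combine with x ≡ 6 (mod 19); new modulus lcm = 8892.
    Write x = 347 + 468·t and substitute into x ≡ 6 (mod 19): 468·t ≡ 6 − 347 = -341 (mod 19).
    Reduce coefficients mod 19: 12·t ≡ 1 (mod 19).
    The inverse of 12 mod 19 is 8 (since 12·8 = 96 = 5·19 + 1), so t ≡ 8·1 = 8 ≡ 8 (mod 19).
    Then x = 347 + 468·8 = 4091, valid modulo lcm(468, 19) = 8892: x ≡ 4091 (mod 8892).
Verify against each original: 4091 mod 9 = 5, 4091 mod 4 = 3, 4091 mod 13 = 9, 4091 mod 19 = 6.

x ≡ 4091 (mod 8892).


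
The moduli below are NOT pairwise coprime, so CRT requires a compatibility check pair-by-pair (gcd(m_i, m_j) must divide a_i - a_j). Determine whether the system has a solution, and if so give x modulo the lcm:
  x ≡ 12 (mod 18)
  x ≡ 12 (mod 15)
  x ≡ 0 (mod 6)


Moduli 18, 15, 6 are not pairwise coprime, so CRT works modulo lcm(m_i) when all pairwise compatibility conditions hold.
Pairwise compatibility: gcd(m_i, m_j) must divide a_i - a_j for every pair.
Merge one congruence at a time:
  Start: x ≡ 12 (mod 18).
  Combine with x ≡ 12 (mod 15): gcd(18, 15) = 3; 12 - 12 = 0, which IS divisible by 3, so compatible.
    Write x = 12 + 18·t and substitute into x ≡ 12 (mod 15): 18·t ≡ 12 − 12 = 0 (mod 15).
    Divide the congruence (and modulus) by g = 3: 6·t ≡ 0 (mod 5).
    Reduce coefficients mod 5: 1·t ≡ 0 (mod 5).
    So t ≡ 0 (mod 5).
    Then x = 12 + 18·0 = 12, valid modulo lcm(18, 15) = 90: x ≡ 12 (mod 90).
  Combine with x ≡ 0 (mod 6): gcd(90, 6) = 6; 0 - 12 = -12, which IS divisible by 6, so compatible.
    Write x = 12 + 90·t and substitute into x ≡ 0 (mod 6): 90·t ≡ 0 − 12 = -12 (mod 6).
    Divide the congruence (and modulus) by g = 6: 15·t ≡ -2 (mod 1).
    Modulo 1 every t works; take t = 0.
    Then x = 12 + 90·0 = 12, valid modulo lcm(90, 6) = 90: x ≡ 12 (mod 90).
Verify: 12 mod 18 = 12, 12 mod 15 = 12, 12 mod 6 = 0.

x ≡ 12 (mod 90).
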